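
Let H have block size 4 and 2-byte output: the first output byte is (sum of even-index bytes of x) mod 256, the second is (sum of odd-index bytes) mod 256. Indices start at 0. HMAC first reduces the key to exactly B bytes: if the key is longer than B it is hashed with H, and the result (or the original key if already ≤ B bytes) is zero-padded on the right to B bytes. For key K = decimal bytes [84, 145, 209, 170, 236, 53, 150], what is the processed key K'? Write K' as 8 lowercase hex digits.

a7700000

|K| = 7 > B = 4, so first hash the key.
H(K): even-index sum = 679 mod 256 = 167; odd-index sum = 368 mod 256 = 112 → a7 70.
Zero-pad H(K) = a7 70 to 4 bytes: K' = a7 70 00 00.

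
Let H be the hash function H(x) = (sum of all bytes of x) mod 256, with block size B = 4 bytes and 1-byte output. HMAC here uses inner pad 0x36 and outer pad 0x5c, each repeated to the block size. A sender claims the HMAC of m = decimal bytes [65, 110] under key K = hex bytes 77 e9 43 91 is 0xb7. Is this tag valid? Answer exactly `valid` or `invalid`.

Key hex bytes 77 e9 43 91 is exactly B = 4 bytes: K' = 77 e9 43 91.
K' ⊕ ipad = 41 df 75 a7; K' ⊕ opad = 2b b5 1f cd.
Inner hash: sum = 65+223+117+167+65+110 = 747; mod 256 = 235 → eb.
Outer hash (recomputed tag): sum = 43+181+31+205+235 = 695; mod 256 = 183 → b7.
Recomputed tag = b7; claimed = b7 → match.

valid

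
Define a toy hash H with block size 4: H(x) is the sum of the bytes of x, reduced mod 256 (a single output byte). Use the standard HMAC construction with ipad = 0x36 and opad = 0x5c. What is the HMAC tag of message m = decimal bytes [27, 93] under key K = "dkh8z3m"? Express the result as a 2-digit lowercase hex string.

Key "dkh8z3m" = 64 6b 68 38 7a 33 6d is 7 bytes > B = 4, so hash it first: H(key) = 89, then zero-pad to 4 bytes: K' = 89 00 00 00.
K' ⊕ ipad = bf 36 36 36.  K' ⊕ opad = d5 5c 5c 5c.
Inner input = (K'⊕ipad) ∥ m = bf 36 36 36 ∥ 1b 5d.
Inner hash: sum = 191+54+54+54+27+93 = 473; mod 256 = 217 → d9.
Outer input = (K'⊕opad) ∥ inner = d5 5c 5c 5c ∥ d9.
Outer hash (tag): sum = 213+92+92+92+217 = 706; mod 256 = 194 → c2.

c2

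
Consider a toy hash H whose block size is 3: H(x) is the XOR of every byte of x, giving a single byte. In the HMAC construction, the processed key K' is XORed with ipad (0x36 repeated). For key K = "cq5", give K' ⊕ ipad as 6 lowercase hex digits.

554703

Key "cq5" = 63 71 35 is exactly B = 3 bytes: K' = 63 71 35.
XOR each byte with 0x36: 63⊕36=55, 71⊕36=47, 35⊕36=03.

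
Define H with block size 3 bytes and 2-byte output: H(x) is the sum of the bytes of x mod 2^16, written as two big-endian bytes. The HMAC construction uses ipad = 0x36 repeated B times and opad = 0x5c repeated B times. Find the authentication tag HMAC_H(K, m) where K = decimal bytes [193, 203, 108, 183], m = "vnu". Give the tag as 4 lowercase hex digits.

Key decimal bytes [193, 203, 108, 183] = c1 cb 6c b7 is 4 bytes > B = 3, so hash it first: H(key) = 02 af, then zero-pad to 3 bytes: K' = 02 af 00.
K' ⊕ ipad = 34 99 36.  K' ⊕ opad = 5e f3 5c.
Inner input = (K'⊕ipad) ∥ m = 34 99 36 ∥ 76 6e 75.
Inner hash: sum = 52+153+54+118+110+117 = 604 → 02 5c.
Outer input = (K'⊕opad) ∥ inner = 5e f3 5c ∥ 02 5c.
Outer hash (tag): sum = 94+243+92+2+92 = 523 → 02 0b.

020b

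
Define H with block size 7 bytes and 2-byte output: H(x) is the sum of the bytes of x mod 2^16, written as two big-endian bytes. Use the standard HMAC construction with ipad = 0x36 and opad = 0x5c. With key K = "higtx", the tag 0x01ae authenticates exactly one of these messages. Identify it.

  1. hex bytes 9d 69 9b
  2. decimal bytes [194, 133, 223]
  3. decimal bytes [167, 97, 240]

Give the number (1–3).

Key "higtx" = 68 69 67 74 78 is 5 bytes ≤ B = 7; zero-pad to 7 bytes: K' = 68 69 67 74 78 00 00.
K' ⊕ ipad = 5e 5f 51 42 4e 36 36; K' ⊕ opad = 34 35 3b 28 24 5c 5c.
m1: inner = H(5e 5f 51 42 4e 36 36 9d 69 9b) = 03 ab; tag = H(34 35 3b 28 24 5c 5c 03 ab) = 0256
m2: inner = H(5e 5f 51 42 4e 36 36 c2 85 df) = 04 30; tag = H(34 35 3b 28 24 5c 5c 04 30) = 01dc
m3: inner = H(5e 5f 51 42 4e 36 36 a7 61 f0) = 04 02; tag = H(34 35 3b 28 24 5c 5c 04 02) = 01ae ← matches

3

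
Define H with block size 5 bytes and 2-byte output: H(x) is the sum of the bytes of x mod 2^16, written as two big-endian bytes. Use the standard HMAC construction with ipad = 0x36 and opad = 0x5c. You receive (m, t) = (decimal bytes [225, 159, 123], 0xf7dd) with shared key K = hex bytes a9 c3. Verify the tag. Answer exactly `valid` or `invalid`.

invalid

Key hex bytes a9 c3 is 2 bytes ≤ B = 5; zero-pad to 5 bytes: K' = a9 c3 00 00 00.
K' ⊕ ipad = 9f f5 36 36 36; K' ⊕ opad = f5 9f 5c 5c 5c.
Inner hash: sum = 159+245+54+54+54+225+159+123 = 1073 → 04 31.
Outer hash (recomputed tag): sum = 245+159+92+92+92+4+49 = 733 → 02 dd.
Recomputed tag = 02dd; claimed = f7dd → mismatch.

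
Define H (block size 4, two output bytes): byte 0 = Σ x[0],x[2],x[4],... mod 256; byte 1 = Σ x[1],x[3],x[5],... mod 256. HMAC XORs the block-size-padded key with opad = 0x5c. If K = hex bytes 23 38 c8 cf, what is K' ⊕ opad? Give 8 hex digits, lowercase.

Key hex bytes 23 38 c8 cf is exactly B = 4 bytes: K' = 23 38 c8 cf.
XOR each byte with 0x5c: 23⊕5c=7f, 38⊕5c=64, c8⊕5c=94, cf⊕5c=93.

7f649493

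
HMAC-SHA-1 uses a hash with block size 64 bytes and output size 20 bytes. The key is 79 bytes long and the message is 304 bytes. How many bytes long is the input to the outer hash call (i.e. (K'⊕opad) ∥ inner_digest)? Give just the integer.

84

Key is 79 > 64 bytes, so it is hashed to 20 bytes then zero-padded to 64: |K'| = 64.
Outer input = (K'⊕opad) ∥ H(inner) → 64 + 20 = 84 bytes.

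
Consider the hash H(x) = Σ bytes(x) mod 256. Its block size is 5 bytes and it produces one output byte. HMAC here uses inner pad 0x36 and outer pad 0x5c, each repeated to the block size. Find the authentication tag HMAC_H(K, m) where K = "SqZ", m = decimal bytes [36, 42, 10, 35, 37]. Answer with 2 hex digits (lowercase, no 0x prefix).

Key "SqZ" = 53 71 5a is 3 bytes ≤ B = 5; zero-pad to 5 bytes: K' = 53 71 5a 00 00.
K' ⊕ ipad = 65 47 6c 36 36.  K' ⊕ opad = 0f 2d 06 5c 5c.
Inner input = (K'⊕ipad) ∥ m = 65 47 6c 36 36 ∥ 24 2a 0a 23 25.
Inner hash: sum = 101+71+108+54+54+36+42+10+35+37 = 548; mod 256 = 36 → 24.
Outer input = (K'⊕opad) ∥ inner = 0f 2d 06 5c 5c ∥ 24.
Outer hash (tag): sum = 15+45+6+92+92+36 = 286; mod 256 = 30 → 1e.

1e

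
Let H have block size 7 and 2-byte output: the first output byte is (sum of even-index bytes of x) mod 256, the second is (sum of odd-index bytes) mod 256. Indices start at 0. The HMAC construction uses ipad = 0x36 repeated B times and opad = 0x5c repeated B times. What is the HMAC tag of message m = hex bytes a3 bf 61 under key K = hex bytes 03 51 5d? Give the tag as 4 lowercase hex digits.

Key hex bytes 03 51 5d is 3 bytes ≤ B = 7; zero-pad to 7 bytes: K' = 03 51 5d 00 00 00 00.
K' ⊕ ipad = 35 67 6b 36 36 36 36.  K' ⊕ opad = 5f 0d 01 5c 5c 5c 5c.
Inner input = (K'⊕ipad) ∥ m = 35 67 6b 36 36 36 36 ∥ a3 bf 61.
Inner hash: even-index sum = 459 mod 256 = 203; odd-index sum = 471 mod 256 = 215 → cb d7.
Outer input = (K'⊕opad) ∥ inner = 5f 0d 01 5c 5c 5c 5c ∥ cb d7.
Outer hash (tag): even-index sum = 495 mod 256 = 239; odd-index sum = 400 mod 256 = 144 → ef 90.

ef90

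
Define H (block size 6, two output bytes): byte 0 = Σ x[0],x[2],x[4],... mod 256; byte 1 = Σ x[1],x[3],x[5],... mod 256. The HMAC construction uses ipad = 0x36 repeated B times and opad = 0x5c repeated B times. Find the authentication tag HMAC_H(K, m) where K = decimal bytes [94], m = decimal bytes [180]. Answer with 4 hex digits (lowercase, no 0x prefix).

42b6

Key decimal bytes [94] = 5e is 1 byte ≤ B = 6; zero-pad to 6 bytes: K' = 5e 00 00 00 00 00.
K' ⊕ ipad = 68 36 36 36 36 36.  K' ⊕ opad = 02 5c 5c 5c 5c 5c.
Inner input = (K'⊕ipad) ∥ m = 68 36 36 36 36 36 ∥ b4.
Inner hash: even-index sum = 392 mod 256 = 136; odd-index sum = 162 mod 256 = 162 → 88 a2.
Outer input = (K'⊕opad) ∥ inner = 02 5c 5c 5c 5c 5c ∥ 88 a2.
Outer hash (tag): even-index sum = 322 mod 256 = 66; odd-index sum = 438 mod 256 = 182 → 42 b6.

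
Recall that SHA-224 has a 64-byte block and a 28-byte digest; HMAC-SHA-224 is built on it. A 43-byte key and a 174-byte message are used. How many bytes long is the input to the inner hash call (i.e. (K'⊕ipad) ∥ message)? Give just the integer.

Key is 43 ≤ 64 bytes, zero-padded: |K'| = 64.
Inner input = (K'⊕ipad) ∥ m → 64 + 174 = 238 bytes.

238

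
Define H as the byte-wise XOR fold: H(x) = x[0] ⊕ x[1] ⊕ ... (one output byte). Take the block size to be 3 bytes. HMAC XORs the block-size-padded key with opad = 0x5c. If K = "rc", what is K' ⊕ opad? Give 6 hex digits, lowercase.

Key "rc" = 72 63 is 2 bytes ≤ B = 3; zero-pad to 3 bytes: K' = 72 63 00.
XOR each byte with 0x5c: 72⊕5c=2e, 63⊕5c=3f, 00⊕5c=5c.

2e3f5c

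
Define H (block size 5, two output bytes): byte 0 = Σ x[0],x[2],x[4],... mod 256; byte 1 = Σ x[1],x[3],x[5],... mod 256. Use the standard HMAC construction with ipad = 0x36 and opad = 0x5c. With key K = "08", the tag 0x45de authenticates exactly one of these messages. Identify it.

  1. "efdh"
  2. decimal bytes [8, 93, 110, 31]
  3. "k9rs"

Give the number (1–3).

Key "08" = 30 38 is 2 bytes ≤ B = 5; zero-pad to 5 bytes: K' = 30 38 00 00 00.
K' ⊕ ipad = 06 0e 36 36 36; K' ⊕ opad = 6c 64 5c 5c 5c.
m1: inner = H(06 0e 36 36 36 65 66 64 68) = 40 0d; tag = H(6c 64 5c 5c 5c 40 0d) = 3100
m2: inner = H(06 0e 36 36 36 08 5d 6e 1f) = ee ba; tag = H(6c 64 5c 5c 5c ee ba) = deae
m3: inner = H(06 0e 36 36 36 6b 39 72 73) = 1e 21; tag = H(6c 64 5c 5c 5c 1e 21) = 45de ← matches

3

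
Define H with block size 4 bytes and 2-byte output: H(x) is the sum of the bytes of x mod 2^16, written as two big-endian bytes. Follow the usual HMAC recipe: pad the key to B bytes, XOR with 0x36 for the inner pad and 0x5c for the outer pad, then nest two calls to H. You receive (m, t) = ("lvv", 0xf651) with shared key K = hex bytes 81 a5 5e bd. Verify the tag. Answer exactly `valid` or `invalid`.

Key hex bytes 81 a5 5e bd is exactly B = 4 bytes: K' = 81 a5 5e bd.
K' ⊕ ipad = b7 93 68 8b; K' ⊕ opad = dd f9 02 e1.
Inner hash: sum = 183+147+104+139+108+118+118 = 917 → 03 95.
Outer hash (recomputed tag): sum = 221+249+2+225+3+149 = 849 → 03 51.
Recomputed tag = 0351; claimed = f651 → mismatch.

invalid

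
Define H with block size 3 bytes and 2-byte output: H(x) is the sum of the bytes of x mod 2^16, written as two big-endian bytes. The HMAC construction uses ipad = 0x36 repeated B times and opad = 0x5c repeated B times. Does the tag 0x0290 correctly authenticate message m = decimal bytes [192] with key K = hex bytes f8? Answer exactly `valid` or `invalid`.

invalid

Key hex bytes f8 is 1 byte ≤ B = 3; zero-pad to 3 bytes: K' = f8 00 00.
K' ⊕ ipad = ce 36 36; K' ⊕ opad = a4 5c 5c.
Inner hash: sum = 206+54+54+192 = 506 → 01 fa.
Outer hash (recomputed tag): sum = 164+92+92+1+250 = 599 → 02 57.
Recomputed tag = 0257; claimed = 0290 → mismatch.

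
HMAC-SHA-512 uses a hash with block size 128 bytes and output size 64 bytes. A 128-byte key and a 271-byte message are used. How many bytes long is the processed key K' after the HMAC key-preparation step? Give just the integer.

128

Key is 128 ≤ 128 bytes, zero-padded: |K'| = 128.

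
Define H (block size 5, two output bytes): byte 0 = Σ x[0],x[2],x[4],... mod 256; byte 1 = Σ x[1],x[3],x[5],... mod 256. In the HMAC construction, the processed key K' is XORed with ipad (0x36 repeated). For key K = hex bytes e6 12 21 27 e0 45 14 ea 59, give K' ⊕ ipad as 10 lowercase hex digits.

625e363636

Key hex bytes e6 12 21 27 e0 45 14 ea 59 is 9 bytes > B = 5, so hash it first: H(key) = 54 68, then zero-pad to 5 bytes: K' = 54 68 00 00 00.
XOR each byte with 0x36: 54⊕36=62, 68⊕36=5e, 00⊕36=36, 00⊕36=36, 00⊕36=36.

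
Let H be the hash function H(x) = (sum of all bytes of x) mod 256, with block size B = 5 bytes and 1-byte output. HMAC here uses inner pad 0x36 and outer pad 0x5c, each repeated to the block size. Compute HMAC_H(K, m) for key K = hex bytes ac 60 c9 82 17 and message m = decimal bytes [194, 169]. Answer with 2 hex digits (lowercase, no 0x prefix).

19

Key hex bytes ac 60 c9 82 17 is exactly B = 5 bytes: K' = ac 60 c9 82 17.
K' ⊕ ipad = 9a 56 ff b4 21.  K' ⊕ opad = f0 3c 95 de 4b.
Inner input = (K'⊕ipad) ∥ m = 9a 56 ff b4 21 ∥ c2 a9.
Inner hash: sum = 154+86+255+180+33+194+169 = 1071; mod 256 = 47 → 2f.
Outer input = (K'⊕opad) ∥ inner = f0 3c 95 de 4b ∥ 2f.
Outer hash (tag): sum = 240+60+149+222+75+47 = 793; mod 256 = 25 → 19.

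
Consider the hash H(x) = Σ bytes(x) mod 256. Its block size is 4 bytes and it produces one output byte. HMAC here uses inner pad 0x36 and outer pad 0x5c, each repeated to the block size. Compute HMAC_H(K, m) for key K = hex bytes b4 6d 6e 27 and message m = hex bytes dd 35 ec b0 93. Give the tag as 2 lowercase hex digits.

4d

Key hex bytes b4 6d 6e 27 is exactly B = 4 bytes: K' = b4 6d 6e 27.
K' ⊕ ipad = 82 5b 58 11.  K' ⊕ opad = e8 31 32 7b.
Inner input = (K'⊕ipad) ∥ m = 82 5b 58 11 ∥ dd 35 ec b0 93.
Inner hash: sum = 130+91+88+17+221+53+236+176+147 = 1159; mod 256 = 135 → 87.
Outer input = (K'⊕opad) ∥ inner = e8 31 32 7b ∥ 87.
Outer hash (tag): sum = 232+49+50+123+135 = 589; mod 256 = 77 → 4d.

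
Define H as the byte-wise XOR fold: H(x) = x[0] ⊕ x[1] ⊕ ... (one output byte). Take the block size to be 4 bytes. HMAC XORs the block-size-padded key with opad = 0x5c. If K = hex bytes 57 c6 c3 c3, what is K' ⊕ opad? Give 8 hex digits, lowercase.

Key hex bytes 57 c6 c3 c3 is exactly B = 4 bytes: K' = 57 c6 c3 c3.
XOR each byte with 0x5c: 57⊕5c=0b, c6⊕5c=9a, c3⊕5c=9f, c3⊕5c=9f.

0b9a9f9f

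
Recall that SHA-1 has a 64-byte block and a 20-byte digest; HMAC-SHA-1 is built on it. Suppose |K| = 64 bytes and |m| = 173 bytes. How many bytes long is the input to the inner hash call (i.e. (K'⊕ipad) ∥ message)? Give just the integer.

237

Key is 64 ≤ 64 bytes, zero-padded: |K'| = 64.
Inner input = (K'⊕ipad) ∥ m → 64 + 173 = 237 bytes.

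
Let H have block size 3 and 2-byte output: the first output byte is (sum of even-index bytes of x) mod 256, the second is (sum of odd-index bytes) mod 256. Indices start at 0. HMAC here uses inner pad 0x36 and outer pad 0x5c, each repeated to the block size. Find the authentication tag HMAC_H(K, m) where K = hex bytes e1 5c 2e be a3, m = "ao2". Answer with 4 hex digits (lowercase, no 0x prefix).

096f

Key hex bytes e1 5c 2e be a3 is 5 bytes > B = 3, so hash it first: H(key) = b2 1a, then zero-pad to 3 bytes: K' = b2 1a 00.
K' ⊕ ipad = 84 2c 36.  K' ⊕ opad = ee 46 5c.
Inner input = (K'⊕ipad) ∥ m = 84 2c 36 ∥ 61 6f 32.
Inner hash: even-index sum = 297 mod 256 = 41; odd-index sum = 191 mod 256 = 191 → 29 bf.
Outer input = (K'⊕opad) ∥ inner = ee 46 5c ∥ 29 bf.
Outer hash (tag): even-index sum = 521 mod 256 = 9; odd-index sum = 111 mod 256 = 111 → 09 6f.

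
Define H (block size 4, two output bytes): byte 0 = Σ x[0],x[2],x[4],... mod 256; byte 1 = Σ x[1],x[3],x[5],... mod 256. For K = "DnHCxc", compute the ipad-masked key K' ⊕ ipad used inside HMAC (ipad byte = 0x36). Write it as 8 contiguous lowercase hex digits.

Key "DnHCxc" = 44 6e 48 43 78 63 is 6 bytes > B = 4, so hash it first: H(key) = 04 14, then zero-pad to 4 bytes: K' = 04 14 00 00.
XOR each byte with 0x36: 04⊕36=32, 14⊕36=22, 00⊕36=36, 00⊕36=36.

32223636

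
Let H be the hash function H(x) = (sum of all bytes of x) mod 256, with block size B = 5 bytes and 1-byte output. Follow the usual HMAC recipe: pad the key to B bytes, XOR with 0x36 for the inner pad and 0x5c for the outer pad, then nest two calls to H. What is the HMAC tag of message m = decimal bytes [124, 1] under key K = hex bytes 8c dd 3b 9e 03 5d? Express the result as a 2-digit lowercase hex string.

57

Key hex bytes 8c dd 3b 9e 03 5d is 6 bytes > B = 5, so hash it first: H(key) = a2, then zero-pad to 5 bytes: K' = a2 00 00 00 00.
K' ⊕ ipad = 94 36 36 36 36.  K' ⊕ opad = fe 5c 5c 5c 5c.
Inner input = (K'⊕ipad) ∥ m = 94 36 36 36 36 ∥ 7c 01.
Inner hash: sum = 148+54+54+54+54+124+1 = 489; mod 256 = 233 → e9.
Outer input = (K'⊕opad) ∥ inner = fe 5c 5c 5c 5c ∥ e9.
Outer hash (tag): sum = 254+92+92+92+92+233 = 855; mod 256 = 87 → 57.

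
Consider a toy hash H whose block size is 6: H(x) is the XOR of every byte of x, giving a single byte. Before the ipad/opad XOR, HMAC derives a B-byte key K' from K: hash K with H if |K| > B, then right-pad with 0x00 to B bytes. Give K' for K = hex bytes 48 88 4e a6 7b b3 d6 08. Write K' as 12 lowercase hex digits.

|K| = 8 > B = 6, so first hash the key.
H(K): XOR 48⊕88⊕4e⊕a6⊕7b⊕b3⊕d6⊕08 = 3e.
Zero-pad H(K) = 3e to 6 bytes: K' = 3e 00 00 00 00 00.

3e0000000000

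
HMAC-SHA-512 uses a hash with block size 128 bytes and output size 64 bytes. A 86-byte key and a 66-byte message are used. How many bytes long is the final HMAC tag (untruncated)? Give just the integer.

The tag is one SHA-512 digest: 64 bytes.

64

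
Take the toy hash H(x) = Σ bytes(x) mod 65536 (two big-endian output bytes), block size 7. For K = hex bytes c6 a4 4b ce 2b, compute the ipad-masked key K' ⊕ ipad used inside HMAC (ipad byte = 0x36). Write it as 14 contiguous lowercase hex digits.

f0927df81d3636

Key hex bytes c6 a4 4b ce 2b is 5 bytes ≤ B = 7; zero-pad to 7 bytes: K' = c6 a4 4b ce 2b 00 00.
XOR each byte with 0x36: c6⊕36=f0, a4⊕36=92, 4b⊕36=7d, ce⊕36=f8, 2b⊕36=1d, 00⊕36=36, 00⊕36=36.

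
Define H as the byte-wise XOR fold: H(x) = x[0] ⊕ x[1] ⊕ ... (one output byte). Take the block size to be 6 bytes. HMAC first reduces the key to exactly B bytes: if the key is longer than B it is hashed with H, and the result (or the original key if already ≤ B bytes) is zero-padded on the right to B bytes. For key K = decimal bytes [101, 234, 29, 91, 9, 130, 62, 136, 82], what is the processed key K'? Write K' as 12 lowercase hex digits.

|K| = 9 > B = 6, so first hash the key.
H(K): XOR 65⊕ea⊕1d⊕5b⊕09⊕82⊕3e⊕88⊕52 = a6.
Zero-pad H(K) = a6 to 6 bytes: K' = a6 00 00 00 00 00.

a60000000000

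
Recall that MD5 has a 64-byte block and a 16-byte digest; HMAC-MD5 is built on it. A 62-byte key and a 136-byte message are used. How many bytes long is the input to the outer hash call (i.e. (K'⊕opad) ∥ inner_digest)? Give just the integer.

Key is 62 ≤ 64 bytes, zero-padded: |K'| = 64.
Outer input = (K'⊕opad) ∥ H(inner) → 64 + 16 = 80 bytes.

80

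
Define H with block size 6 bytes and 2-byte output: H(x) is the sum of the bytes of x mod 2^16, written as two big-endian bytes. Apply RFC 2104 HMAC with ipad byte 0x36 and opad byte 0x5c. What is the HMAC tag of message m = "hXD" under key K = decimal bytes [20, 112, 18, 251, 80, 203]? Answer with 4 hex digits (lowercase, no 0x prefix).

Key decimal bytes [20, 112, 18, 251, 80, 203] = 14 70 12 fb 50 cb is exactly B = 6 bytes: K' = 14 70 12 fb 50 cb.
K' ⊕ ipad = 22 46 24 cd 66 fd.  K' ⊕ opad = 48 2c 4e a7 0c 97.
Inner input = (K'⊕ipad) ∥ m = 22 46 24 cd 66 fd ∥ 68 58 44.
Inner hash: sum = 34+70+36+205+102+253+104+88+68 = 960 → 03 c0.
Outer input = (K'⊕opad) ∥ inner = 48 2c 4e a7 0c 97 ∥ 03 c0.
Outer hash (tag): sum = 72+44+78+167+12+151+3+192 = 719 → 02 cf.

02cf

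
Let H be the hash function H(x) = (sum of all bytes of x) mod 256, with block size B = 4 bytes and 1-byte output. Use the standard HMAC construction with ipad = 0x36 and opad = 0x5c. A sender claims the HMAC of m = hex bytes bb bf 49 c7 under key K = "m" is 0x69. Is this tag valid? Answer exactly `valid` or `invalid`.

Key "m" = 6d is 1 byte ≤ B = 4; zero-pad to 4 bytes: K' = 6d 00 00 00.
K' ⊕ ipad = 5b 36 36 36; K' ⊕ opad = 31 5c 5c 5c.
Inner hash: sum = 91+54+54+54+187+191+73+199 = 903; mod 256 = 135 → 87.
Outer hash (recomputed tag): sum = 49+92+92+92+135 = 460; mod 256 = 204 → cc.
Recomputed tag = cc; claimed = 69 → mismatch.

invalid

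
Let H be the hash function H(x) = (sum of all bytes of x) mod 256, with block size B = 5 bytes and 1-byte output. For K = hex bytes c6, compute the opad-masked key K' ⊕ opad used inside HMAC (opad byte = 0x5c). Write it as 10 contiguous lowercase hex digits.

9a5c5c5c5c

Key hex bytes c6 is 1 byte ≤ B = 5; zero-pad to 5 bytes: K' = c6 00 00 00 00.
XOR each byte with 0x5c: c6⊕5c=9a, 00⊕5c=5c, 00⊕5c=5c, 00⊕5c=5c, 00⊕5c=5c.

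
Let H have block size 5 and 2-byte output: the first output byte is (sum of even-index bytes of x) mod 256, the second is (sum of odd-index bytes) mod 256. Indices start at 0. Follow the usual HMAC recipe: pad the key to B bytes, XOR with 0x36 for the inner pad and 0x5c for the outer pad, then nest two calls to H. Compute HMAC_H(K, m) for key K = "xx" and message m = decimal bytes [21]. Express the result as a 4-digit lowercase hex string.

Key "xx" = 78 78 is 2 bytes ≤ B = 5; zero-pad to 5 bytes: K' = 78 78 00 00 00.
K' ⊕ ipad = 4e 4e 36 36 36.  K' ⊕ opad = 24 24 5c 5c 5c.
Inner input = (K'⊕ipad) ∥ m = 4e 4e 36 36 36 ∥ 15.
Inner hash: even-index sum = 186 mod 256 = 186; odd-index sum = 153 mod 256 = 153 → ba 99.
Outer input = (K'⊕opad) ∥ inner = 24 24 5c 5c 5c ∥ ba 99.
Outer hash (tag): even-index sum = 373 mod 256 = 117; odd-index sum = 314 mod 256 = 58 → 75 3a.

753a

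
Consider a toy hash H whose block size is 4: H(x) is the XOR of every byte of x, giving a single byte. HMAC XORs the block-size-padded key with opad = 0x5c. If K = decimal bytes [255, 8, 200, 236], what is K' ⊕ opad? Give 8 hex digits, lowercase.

a35494b0

Key decimal bytes [255, 8, 200, 236] = ff 08 c8 ec is exactly B = 4 bytes: K' = ff 08 c8 ec.
XOR each byte with 0x5c: ff⊕5c=a3, 08⊕5c=54, c8⊕5c=94, ec⊕5c=b0.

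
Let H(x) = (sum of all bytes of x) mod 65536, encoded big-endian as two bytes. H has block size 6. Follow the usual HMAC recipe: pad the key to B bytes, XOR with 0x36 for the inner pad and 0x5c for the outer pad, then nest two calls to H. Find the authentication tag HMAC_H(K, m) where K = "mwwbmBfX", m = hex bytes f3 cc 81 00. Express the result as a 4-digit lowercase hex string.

Key "mwwbmBfX" = 6d 77 77 62 6d 42 66 58 is 8 bytes > B = 6, so hash it first: H(key) = 03 2a, then zero-pad to 6 bytes: K' = 03 2a 00 00 00 00.
K' ⊕ ipad = 35 1c 36 36 36 36.  K' ⊕ opad = 5f 76 5c 5c 5c 5c.
Inner input = (K'⊕ipad) ∥ m = 35 1c 36 36 36 36 ∥ f3 cc 81 00.
Inner hash: sum = 53+28+54+54+54+54+243+204+129+0 = 873 → 03 69.
Outer input = (K'⊕opad) ∥ inner = 5f 76 5c 5c 5c 5c ∥ 03 69.
Outer hash (tag): sum = 95+118+92+92+92+92+3+105 = 689 → 02 b1.

02b1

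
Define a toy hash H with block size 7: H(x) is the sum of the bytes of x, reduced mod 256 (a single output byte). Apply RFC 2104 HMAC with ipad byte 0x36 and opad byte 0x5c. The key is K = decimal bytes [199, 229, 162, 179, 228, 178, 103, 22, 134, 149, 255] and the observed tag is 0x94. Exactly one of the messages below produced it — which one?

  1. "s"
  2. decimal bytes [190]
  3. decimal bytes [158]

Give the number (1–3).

3

Key decimal bytes [199, 229, 162, 179, 228, 178, 103, 22, 134, 149, 255] = c7 e5 a2 b3 e4 b2 67 16 86 95 ff is 11 bytes > B = 7, so hash it first: H(key) = 2e, then zero-pad to 7 bytes: K' = 2e 00 00 00 00 00 00.
K' ⊕ ipad = 18 36 36 36 36 36 36; K' ⊕ opad = 72 5c 5c 5c 5c 5c 5c.
m1: inner = H(18 36 36 36 36 36 36 73) = cf; tag = H(72 5c 5c 5c 5c 5c 5c cf) = 69
m2: inner = H(18 36 36 36 36 36 36 be) = 1a; tag = H(72 5c 5c 5c 5c 5c 5c 1a) = b4
m3: inner = H(18 36 36 36 36 36 36 9e) = fa; tag = H(72 5c 5c 5c 5c 5c 5c fa) = 94 ← matches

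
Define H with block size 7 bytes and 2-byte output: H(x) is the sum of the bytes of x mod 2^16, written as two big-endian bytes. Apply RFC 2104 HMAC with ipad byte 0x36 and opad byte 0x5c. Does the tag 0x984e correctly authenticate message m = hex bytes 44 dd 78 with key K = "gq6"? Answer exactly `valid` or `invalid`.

Key "gq6" = 67 71 36 is 3 bytes ≤ B = 7; zero-pad to 7 bytes: K' = 67 71 36 00 00 00 00.
K' ⊕ ipad = 51 47 00 36 36 36 36; K' ⊕ opad = 3b 2d 6a 5c 5c 5c 5c.
Inner hash: sum = 81+71+0+54+54+54+54+68+221+120 = 777 → 03 09.
Outer hash (recomputed tag): sum = 59+45+106+92+92+92+92+3+9 = 590 → 02 4e.
Recomputed tag = 024e; claimed = 984e → mismatch.

invalid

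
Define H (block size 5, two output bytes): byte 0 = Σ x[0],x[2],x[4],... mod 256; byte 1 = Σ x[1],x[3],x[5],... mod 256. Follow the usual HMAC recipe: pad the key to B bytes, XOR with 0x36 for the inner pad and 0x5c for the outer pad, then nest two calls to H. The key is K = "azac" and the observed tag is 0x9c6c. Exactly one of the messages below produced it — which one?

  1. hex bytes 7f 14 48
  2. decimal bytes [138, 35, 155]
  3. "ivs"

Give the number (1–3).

2

Key "azac" = 61 7a 61 63 is 4 bytes ≤ B = 5; zero-pad to 5 bytes: K' = 61 7a 61 63 00.
K' ⊕ ipad = 57 4c 57 55 36; K' ⊕ opad = 3d 26 3d 3f 5c.
m1: inner = H(57 4c 57 55 36 7f 14 48) = f8 68; tag = H(3d 26 3d 3f 5c f8 68) = 3e5d
m2: inner = H(57 4c 57 55 36 8a 23 9b) = 07 c6; tag = H(3d 26 3d 3f 5c 07 c6) = 9c6c ← matches
m3: inner = H(57 4c 57 55 36 69 76 73) = 5a 7d; tag = H(3d 26 3d 3f 5c 5a 7d) = 53bf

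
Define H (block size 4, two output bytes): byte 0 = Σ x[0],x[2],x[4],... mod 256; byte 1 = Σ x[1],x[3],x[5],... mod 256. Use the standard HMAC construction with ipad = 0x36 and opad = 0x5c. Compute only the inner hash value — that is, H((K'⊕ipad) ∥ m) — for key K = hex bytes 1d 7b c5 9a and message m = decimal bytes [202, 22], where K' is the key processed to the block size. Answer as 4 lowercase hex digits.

Key hex bytes 1d 7b c5 9a is exactly B = 4 bytes: K' = 1d 7b c5 9a.
K' ⊕ ipad = 2b 4d f3 ac.
Inner input = 2b 4d f3 ac ∥ ca 16.
Inner hash: even-index sum = 488 mod 256 = 232; odd-index sum = 271 mod 256 = 15 → e8 0f.

e80f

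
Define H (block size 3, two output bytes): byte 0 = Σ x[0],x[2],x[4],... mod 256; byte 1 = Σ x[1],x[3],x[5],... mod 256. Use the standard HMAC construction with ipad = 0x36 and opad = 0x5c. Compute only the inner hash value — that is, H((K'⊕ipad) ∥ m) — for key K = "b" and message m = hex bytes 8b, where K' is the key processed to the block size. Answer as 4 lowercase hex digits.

8ac1

Key "b" = 62 is 1 byte ≤ B = 3; zero-pad to 3 bytes: K' = 62 00 00.
K' ⊕ ipad = 54 36 36.
Inner input = 54 36 36 ∥ 8b.
Inner hash: even-index sum = 138 mod 256 = 138; odd-index sum = 193 mod 256 = 193 → 8a c1.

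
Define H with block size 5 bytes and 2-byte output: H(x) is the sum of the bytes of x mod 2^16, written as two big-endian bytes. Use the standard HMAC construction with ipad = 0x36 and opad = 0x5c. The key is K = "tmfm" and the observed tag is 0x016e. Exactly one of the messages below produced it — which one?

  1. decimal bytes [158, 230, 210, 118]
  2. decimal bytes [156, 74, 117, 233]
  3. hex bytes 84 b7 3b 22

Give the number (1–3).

Key "tmfm" = 74 6d 66 6d is 4 bytes ≤ B = 5; zero-pad to 5 bytes: K' = 74 6d 66 6d 00.
K' ⊕ ipad = 42 5b 50 5b 36; K' ⊕ opad = 28 31 3a 31 5c.
m1: inner = H(42 5b 50 5b 36 9e e6 d2 76) = 04 4a; tag = H(28 31 3a 31 5c 04 4a) = 016e ← matches
m2: inner = H(42 5b 50 5b 36 9c 4a 75 e9) = 03 c2; tag = H(28 31 3a 31 5c 03 c2) = 01e5
m3: inner = H(42 5b 50 5b 36 84 b7 3b 22) = 03 16; tag = H(28 31 3a 31 5c 03 16) = 0139

1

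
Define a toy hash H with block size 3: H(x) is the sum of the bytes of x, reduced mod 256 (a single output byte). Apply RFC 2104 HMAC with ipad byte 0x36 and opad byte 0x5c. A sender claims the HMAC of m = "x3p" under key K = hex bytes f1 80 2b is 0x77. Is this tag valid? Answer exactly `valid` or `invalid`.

Key hex bytes f1 80 2b is exactly B = 3 bytes: K' = f1 80 2b.
K' ⊕ ipad = c7 b6 1d; K' ⊕ opad = ad dc 77.
Inner hash: sum = 199+182+29+120+51+112 = 693; mod 256 = 181 → b5.
Outer hash (recomputed tag): sum = 173+220+119+181 = 693; mod 256 = 181 → b5.
Recomputed tag = b5; claimed = 77 → mismatch.

invalid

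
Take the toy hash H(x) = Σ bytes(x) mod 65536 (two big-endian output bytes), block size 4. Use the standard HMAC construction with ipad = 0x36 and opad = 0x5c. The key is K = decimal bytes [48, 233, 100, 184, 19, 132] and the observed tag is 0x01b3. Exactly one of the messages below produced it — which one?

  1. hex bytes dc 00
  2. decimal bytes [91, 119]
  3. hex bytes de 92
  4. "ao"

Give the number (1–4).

3

Key decimal bytes [48, 233, 100, 184, 19, 132] = 30 e9 64 b8 13 84 is 6 bytes > B = 4, so hash it first: H(key) = 02 cc, then zero-pad to 4 bytes: K' = 02 cc 00 00.
K' ⊕ ipad = 34 fa 36 36; K' ⊕ opad = 5e 90 5c 5c.
m1: inner = H(34 fa 36 36 dc 00) = 02 76; tag = H(5e 90 5c 5c 02 76) = 021e
m2: inner = H(34 fa 36 36 5b 77) = 02 6c; tag = H(5e 90 5c 5c 02 6c) = 0214
m3: inner = H(34 fa 36 36 de 92) = 03 0a; tag = H(5e 90 5c 5c 03 0a) = 01b3 ← matches
m4: inner = H(34 fa 36 36 61 6f) = 02 6a; tag = H(5e 90 5c 5c 02 6a) = 0212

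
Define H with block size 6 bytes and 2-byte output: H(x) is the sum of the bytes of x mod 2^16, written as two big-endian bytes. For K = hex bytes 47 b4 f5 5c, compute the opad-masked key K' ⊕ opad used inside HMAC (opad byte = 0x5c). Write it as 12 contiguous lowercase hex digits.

Key hex bytes 47 b4 f5 5c is 4 bytes ≤ B = 6; zero-pad to 6 bytes: K' = 47 b4 f5 5c 00 00.
XOR each byte with 0x5c: 47⊕5c=1b, b4⊕5c=e8, f5⊕5c=a9, 5c⊕5c=00, 00⊕5c=5c, 00⊕5c=5c.

1be8a9005c5c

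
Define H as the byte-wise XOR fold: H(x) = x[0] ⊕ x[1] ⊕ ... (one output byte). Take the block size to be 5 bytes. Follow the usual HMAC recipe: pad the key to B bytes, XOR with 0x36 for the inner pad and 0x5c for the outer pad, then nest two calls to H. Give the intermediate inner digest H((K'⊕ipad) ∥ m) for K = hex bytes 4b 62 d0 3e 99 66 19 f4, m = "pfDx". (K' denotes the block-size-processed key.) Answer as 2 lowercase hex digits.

Key hex bytes 4b 62 d0 3e 99 66 19 f4 is 8 bytes > B = 5, so hash it first: H(key) = d5, then zero-pad to 5 bytes: K' = d5 00 00 00 00.
K' ⊕ ipad = e3 36 36 36 36.
Inner input = e3 36 36 36 36 ∥ 70 66 44 78.
Inner hash: XOR e3⊕36⊕36⊕36⊕36⊕70⊕66⊕44⊕78 = c9.

c9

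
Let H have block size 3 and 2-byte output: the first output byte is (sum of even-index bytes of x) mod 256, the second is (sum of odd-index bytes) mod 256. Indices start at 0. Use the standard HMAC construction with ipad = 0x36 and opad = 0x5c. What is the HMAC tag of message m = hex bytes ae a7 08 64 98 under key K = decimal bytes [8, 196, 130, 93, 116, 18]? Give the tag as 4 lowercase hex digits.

5178

Key decimal bytes [8, 196, 130, 93, 116, 18] = 08 c4 82 5d 74 12 is 6 bytes > B = 3, so hash it first: H(key) = fe 33, then zero-pad to 3 bytes: K' = fe 33 00.
K' ⊕ ipad = c8 05 36.  K' ⊕ opad = a2 6f 5c.
Inner input = (K'⊕ipad) ∥ m = c8 05 36 ∥ ae a7 08 64 98.
Inner hash: even-index sum = 521 mod 256 = 9; odd-index sum = 339 mod 256 = 83 → 09 53.
Outer input = (K'⊕opad) ∥ inner = a2 6f 5c ∥ 09 53.
Outer hash (tag): even-index sum = 337 mod 256 = 81; odd-index sum = 120 mod 256 = 120 → 51 78.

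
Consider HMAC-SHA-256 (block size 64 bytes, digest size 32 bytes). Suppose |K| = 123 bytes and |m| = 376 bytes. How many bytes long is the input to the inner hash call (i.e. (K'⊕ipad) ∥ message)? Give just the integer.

Key is 123 > 64 bytes, so it is hashed to 32 bytes then zero-padded to 64: |K'| = 64.
Inner input = (K'⊕ipad) ∥ m → 64 + 376 = 440 bytes.

440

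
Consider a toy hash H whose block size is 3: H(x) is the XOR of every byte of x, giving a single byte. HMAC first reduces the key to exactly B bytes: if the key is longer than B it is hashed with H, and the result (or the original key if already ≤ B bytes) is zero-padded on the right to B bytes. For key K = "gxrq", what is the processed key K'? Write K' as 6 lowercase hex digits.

|K| = 4 > B = 3, so first hash the key.
H(K): XOR 67⊕78⊕72⊕71 = 1c.
Zero-pad H(K) = 1c to 3 bytes: K' = 1c 00 00.

1c0000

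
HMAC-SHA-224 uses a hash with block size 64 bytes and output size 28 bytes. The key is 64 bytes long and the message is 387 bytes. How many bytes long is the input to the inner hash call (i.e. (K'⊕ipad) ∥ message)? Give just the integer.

Key is 64 ≤ 64 bytes, zero-padded: |K'| = 64.
Inner input = (K'⊕ipad) ∥ m → 64 + 387 = 451 bytes.

451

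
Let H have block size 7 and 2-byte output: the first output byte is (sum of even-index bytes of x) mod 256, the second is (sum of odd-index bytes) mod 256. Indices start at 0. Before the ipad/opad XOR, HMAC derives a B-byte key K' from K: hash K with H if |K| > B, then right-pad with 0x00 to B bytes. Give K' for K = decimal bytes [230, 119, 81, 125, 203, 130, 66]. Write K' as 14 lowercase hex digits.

Key decimal bytes [230, 119, 81, 125, 203, 130, 66] = e6 77 51 7d cb 82 42 is exactly B = 7 bytes: K' = e6 77 51 7d cb 82 42.

e677517dcb8242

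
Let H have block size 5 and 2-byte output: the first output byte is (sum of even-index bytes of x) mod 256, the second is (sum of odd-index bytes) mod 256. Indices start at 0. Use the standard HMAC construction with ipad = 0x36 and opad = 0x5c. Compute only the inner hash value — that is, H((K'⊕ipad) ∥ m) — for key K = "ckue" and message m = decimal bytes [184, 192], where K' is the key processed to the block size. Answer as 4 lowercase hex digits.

8e68

Key "ckue" = 63 6b 75 65 is 4 bytes ≤ B = 5; zero-pad to 5 bytes: K' = 63 6b 75 65 00.
K' ⊕ ipad = 55 5d 43 53 36.
Inner input = 55 5d 43 53 36 ∥ b8 c0.
Inner hash: even-index sum = 398 mod 256 = 142; odd-index sum = 360 mod 256 = 104 → 8e 68.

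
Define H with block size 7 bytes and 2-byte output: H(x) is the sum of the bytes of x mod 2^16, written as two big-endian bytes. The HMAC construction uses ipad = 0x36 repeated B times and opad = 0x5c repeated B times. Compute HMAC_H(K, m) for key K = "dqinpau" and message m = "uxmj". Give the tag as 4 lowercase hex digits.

Key "dqinpau" = 64 71 69 6e 70 61 75 is exactly B = 7 bytes: K' = 64 71 69 6e 70 61 75.
K' ⊕ ipad = 52 47 5f 58 46 57 43.  K' ⊕ opad = 38 2d 35 32 2c 3d 29.
Inner input = (K'⊕ipad) ∥ m = 52 47 5f 58 46 57 43 ∥ 75 78 6d 6a.
Inner hash: sum = 82+71+95+88+70+87+67+117+120+109+106 = 1012 → 03 f4.
Outer input = (K'⊕opad) ∥ inner = 38 2d 35 32 2c 3d 29 ∥ 03 f4.
Outer hash (tag): sum = 56+45+53+50+44+61+41+3+244 = 597 → 02 55.

0255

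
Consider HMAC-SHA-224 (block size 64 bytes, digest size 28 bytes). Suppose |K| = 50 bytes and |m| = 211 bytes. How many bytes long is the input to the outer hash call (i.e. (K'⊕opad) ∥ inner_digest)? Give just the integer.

92

Key is 50 ≤ 64 bytes, zero-padded: |K'| = 64.
Outer input = (K'⊕opad) ∥ H(inner) → 64 + 28 = 92 bytes.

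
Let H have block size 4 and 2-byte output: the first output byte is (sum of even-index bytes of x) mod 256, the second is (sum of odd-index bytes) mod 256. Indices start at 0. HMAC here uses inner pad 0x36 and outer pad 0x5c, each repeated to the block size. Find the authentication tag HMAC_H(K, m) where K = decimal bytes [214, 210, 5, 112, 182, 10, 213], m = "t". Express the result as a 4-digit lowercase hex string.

Key decimal bytes [214, 210, 5, 112, 182, 10, 213] = d6 d2 05 70 b6 0a d5 is 7 bytes > B = 4, so hash it first: H(key) = 66 4c, then zero-pad to 4 bytes: K' = 66 4c 00 00.
K' ⊕ ipad = 50 7a 36 36.  K' ⊕ opad = 3a 10 5c 5c.
Inner input = (K'⊕ipad) ∥ m = 50 7a 36 36 ∥ 74.
Inner hash: even-index sum = 250 mod 256 = 250; odd-index sum = 176 mod 256 = 176 → fa b0.
Outer input = (K'⊕opad) ∥ inner = 3a 10 5c 5c ∥ fa b0.
Outer hash (tag): even-index sum = 400 mod 256 = 144; odd-index sum = 284 mod 256 = 28 → 90 1c.

901c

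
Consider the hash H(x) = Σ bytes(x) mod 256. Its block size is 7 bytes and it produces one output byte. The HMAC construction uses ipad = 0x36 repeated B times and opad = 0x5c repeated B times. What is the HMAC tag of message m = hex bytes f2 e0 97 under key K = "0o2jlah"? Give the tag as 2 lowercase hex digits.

1b

Key "0o2jlah" = 30 6f 32 6a 6c 61 68 is exactly B = 7 bytes: K' = 30 6f 32 6a 6c 61 68.
K' ⊕ ipad = 06 59 04 5c 5a 57 5e.  K' ⊕ opad = 6c 33 6e 36 30 3d 34.
Inner input = (K'⊕ipad) ∥ m = 06 59 04 5c 5a 57 5e ∥ f2 e0 97.
Inner hash: sum = 6+89+4+92+90+87+94+242+224+151 = 1079; mod 256 = 55 → 37.
Outer input = (K'⊕opad) ∥ inner = 6c 33 6e 36 30 3d 34 ∥ 37.
Outer hash (tag): sum = 108+51+110+54+48+61+52+55 = 539; mod 256 = 27 → 1b.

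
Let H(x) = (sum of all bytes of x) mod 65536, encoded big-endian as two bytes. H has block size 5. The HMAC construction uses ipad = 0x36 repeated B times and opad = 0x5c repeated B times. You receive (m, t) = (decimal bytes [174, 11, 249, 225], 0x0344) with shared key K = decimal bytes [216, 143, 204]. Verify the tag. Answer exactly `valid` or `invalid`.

valid

Key decimal bytes [216, 143, 204] = d8 8f cc is 3 bytes ≤ B = 5; zero-pad to 5 bytes: K' = d8 8f cc 00 00.
K' ⊕ ipad = ee b9 fa 36 36; K' ⊕ opad = 84 d3 90 5c 5c.
Inner hash: sum = 238+185+250+54+54+174+11+249+225 = 1440 → 05 a0.
Outer hash (recomputed tag): sum = 132+211+144+92+92+5+160 = 836 → 03 44.
Recomputed tag = 0344; claimed = 0344 → match.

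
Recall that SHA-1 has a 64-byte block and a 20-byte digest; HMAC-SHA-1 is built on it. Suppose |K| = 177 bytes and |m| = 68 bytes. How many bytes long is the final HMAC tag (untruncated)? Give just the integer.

The tag is one SHA-1 digest: 20 bytes.

20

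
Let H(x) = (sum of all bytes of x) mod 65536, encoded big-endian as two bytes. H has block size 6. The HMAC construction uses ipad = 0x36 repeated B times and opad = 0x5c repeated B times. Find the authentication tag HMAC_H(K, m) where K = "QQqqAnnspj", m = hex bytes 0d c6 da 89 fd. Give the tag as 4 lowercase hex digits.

029e

Key "QQqqAnnspj" = 51 51 71 71 41 6e 6e 73 70 6a is 10 bytes > B = 6, so hash it first: H(key) = 03 ee, then zero-pad to 6 bytes: K' = 03 ee 00 00 00 00.
K' ⊕ ipad = 35 d8 36 36 36 36.  K' ⊕ opad = 5f b2 5c 5c 5c 5c.
Inner input = (K'⊕ipad) ∥ m = 35 d8 36 36 36 36 ∥ 0d c6 da 89 fd.
Inner hash: sum = 53+216+54+54+54+54+13+198+218+137+253 = 1304 → 05 18.
Outer input = (K'⊕opad) ∥ inner = 5f b2 5c 5c 5c 5c ∥ 05 18.
Outer hash (tag): sum = 95+178+92+92+92+92+5+24 = 670 → 02 9e.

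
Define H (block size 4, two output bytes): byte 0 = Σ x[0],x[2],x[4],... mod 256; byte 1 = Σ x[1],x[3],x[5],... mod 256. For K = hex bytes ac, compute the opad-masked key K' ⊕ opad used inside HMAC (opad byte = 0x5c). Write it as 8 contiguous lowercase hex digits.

Key hex bytes ac is 1 byte ≤ B = 4; zero-pad to 4 bytes: K' = ac 00 00 00.
XOR each byte with 0x5c: ac⊕5c=f0, 00⊕5c=5c, 00⊕5c=5c, 00⊕5c=5c.

f05c5c5c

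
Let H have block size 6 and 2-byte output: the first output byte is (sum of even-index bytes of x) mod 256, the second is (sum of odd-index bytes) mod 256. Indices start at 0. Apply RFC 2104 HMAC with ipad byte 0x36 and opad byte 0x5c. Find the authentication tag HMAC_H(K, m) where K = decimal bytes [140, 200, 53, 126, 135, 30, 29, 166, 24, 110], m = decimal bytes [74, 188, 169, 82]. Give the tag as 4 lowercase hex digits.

83a4

Key decimal bytes [140, 200, 53, 126, 135, 30, 29, 166, 24, 110] = 8c c8 35 7e 87 1e 1d a6 18 6e is 10 bytes > B = 6, so hash it first: H(key) = 7d 78, then zero-pad to 6 bytes: K' = 7d 78 00 00 00 00.
K' ⊕ ipad = 4b 4e 36 36 36 36.  K' ⊕ opad = 21 24 5c 5c 5c 5c.
Inner input = (K'⊕ipad) ∥ m = 4b 4e 36 36 36 36 ∥ 4a bc a9 52.
Inner hash: even-index sum = 426 mod 256 = 170; odd-index sum = 456 mod 256 = 200 → aa c8.
Outer input = (K'⊕opad) ∥ inner = 21 24 5c 5c 5c 5c ∥ aa c8.
Outer hash (tag): even-index sum = 387 mod 256 = 131; odd-index sum = 420 mod 256 = 164 → 83 a4.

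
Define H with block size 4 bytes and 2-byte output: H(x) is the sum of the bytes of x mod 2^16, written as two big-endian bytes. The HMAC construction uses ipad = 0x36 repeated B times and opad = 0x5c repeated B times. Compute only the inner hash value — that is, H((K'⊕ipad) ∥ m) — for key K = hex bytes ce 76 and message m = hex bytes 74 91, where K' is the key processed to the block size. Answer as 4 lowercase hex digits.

Key hex bytes ce 76 is 2 bytes ≤ B = 4; zero-pad to 4 bytes: K' = ce 76 00 00.
K' ⊕ ipad = f8 40 36 36.
Inner input = f8 40 36 36 ∥ 74 91.
Inner hash: sum = 248+64+54+54+116+145 = 681 → 02 a9.

02a9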